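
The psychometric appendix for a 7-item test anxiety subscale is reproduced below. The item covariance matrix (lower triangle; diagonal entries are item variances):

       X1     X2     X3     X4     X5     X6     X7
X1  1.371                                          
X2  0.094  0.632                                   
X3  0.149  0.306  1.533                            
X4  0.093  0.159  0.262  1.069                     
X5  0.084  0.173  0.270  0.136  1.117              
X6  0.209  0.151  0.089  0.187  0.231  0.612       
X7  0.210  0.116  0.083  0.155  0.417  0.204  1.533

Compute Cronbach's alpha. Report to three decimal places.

Σσ²ᵢ = 1.371 + 0.632 + 1.533 + 1.069 + 1.117 + 0.612 + 1.533 = 7.867
Σ_{i<j} σ_ij = 3.778
total variance = 7.867 + 2 × 3.778 = 15.423
α = (k/(k−1))·(1 − Σσ²ᵢ/total variance) = (7/6)·(1 − 7.867/15.423) = 0.572

α = 0.572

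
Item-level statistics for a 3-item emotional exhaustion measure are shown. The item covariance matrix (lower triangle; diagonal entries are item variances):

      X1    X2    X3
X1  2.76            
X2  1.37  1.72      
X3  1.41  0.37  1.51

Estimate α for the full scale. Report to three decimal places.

sum of item variances = 2.76 + 1.72 + 1.51 = 5.99
Sum of the distinct covariances = 3.15
σ²_total = 5.99 + 2 × 3.15 = 12.29
α = (k/(k−1))·(1 − sum of item variances/σ²_total) = (3/2)·(1 − 5.99/12.29) = 0.769

α = 0.769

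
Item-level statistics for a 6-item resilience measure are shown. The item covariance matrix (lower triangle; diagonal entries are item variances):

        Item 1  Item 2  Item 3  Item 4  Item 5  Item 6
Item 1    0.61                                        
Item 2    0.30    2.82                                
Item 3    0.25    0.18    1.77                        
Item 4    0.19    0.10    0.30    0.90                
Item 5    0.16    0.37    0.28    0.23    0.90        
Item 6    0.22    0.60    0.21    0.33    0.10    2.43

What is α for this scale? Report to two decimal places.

Σσ²ᵢ = 0.61 + 2.82 + 1.77 + 0.90 + 0.90 + 2.43 = 9.43
Sum of off-diagonal covariances = 3.82
Var(T) = 9.43 + 2 × 3.82 = 17.07
α = (k/(k−1))·(1 − Σσ²ᵢ/Var(T)) = (6/5)·(1 − 9.43/17.07) = 0.54

α = 0.54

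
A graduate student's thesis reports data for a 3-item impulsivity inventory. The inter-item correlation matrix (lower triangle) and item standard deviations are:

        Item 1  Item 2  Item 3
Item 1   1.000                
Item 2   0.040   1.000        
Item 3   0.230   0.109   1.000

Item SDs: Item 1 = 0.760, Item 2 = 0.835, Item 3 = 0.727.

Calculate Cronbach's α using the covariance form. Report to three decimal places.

Σσ²ᵢ = 0.760² + 0.835² + 0.727² = 1.8034
Covariances σ_ij = r_ij · s_i · s_j:
  σ(Item 1,Item 2) = 0.040 × 0.760 × 0.835 = 0.0254
  σ(Item 1,Item 3) = 0.230 × 0.760 × 0.727 = 0.1271
  σ(Item 2,Item 3) = 0.109 × 0.835 × 0.727 = 0.0662
σ²_T = Σσ²ᵢ + 2·Σσ_ij = 1.8034 + 2 × 0.2187 = 2.2408
α = (3/2)·(1 − 1.8034/2.2408) = 0.293

α = 0.293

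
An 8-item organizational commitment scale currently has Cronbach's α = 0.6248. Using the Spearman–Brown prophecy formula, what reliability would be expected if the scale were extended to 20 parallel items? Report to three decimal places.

predicted reliability = 0.806

Length factor m = 20/8 = 2.5000
α' = m·α / (1 + (m−1)·α)
   = 20/8 × 0.6248 / (1 + (20/8 − 1) × 0.6248)
   = 1.5620 / 1.9372 = 0.806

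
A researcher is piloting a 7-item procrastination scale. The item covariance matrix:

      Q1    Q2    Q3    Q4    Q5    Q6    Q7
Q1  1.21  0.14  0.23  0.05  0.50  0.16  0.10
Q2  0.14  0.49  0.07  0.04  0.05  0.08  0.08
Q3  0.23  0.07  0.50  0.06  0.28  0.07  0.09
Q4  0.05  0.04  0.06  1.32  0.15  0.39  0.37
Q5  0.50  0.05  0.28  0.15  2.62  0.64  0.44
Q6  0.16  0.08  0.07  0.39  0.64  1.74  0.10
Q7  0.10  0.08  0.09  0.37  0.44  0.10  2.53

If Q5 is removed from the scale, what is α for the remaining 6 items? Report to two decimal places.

α = 0.41

Remaining items: Q1, Q2, Q3, Q4, Q6, Q7 (k = 6).
sum of item variances = 1.21 + 0.49 + 0.50 + 1.32 + 1.74 + 2.53 = 7.79
σ²_total = 7.79 + 2 × 2.03 = 11.85
α (item deleted) = (6/5)·(1 − 7.79/11.85) = 0.41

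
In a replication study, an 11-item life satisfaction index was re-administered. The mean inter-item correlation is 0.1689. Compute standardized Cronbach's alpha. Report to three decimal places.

α = 0.691

Standardized α = k·r̄ / (1 + (k−1)·r̄) = 11 × 0.1689 / (1 + 10 × 0.1689)
  = 1.8579 / 2.6890 = 0.691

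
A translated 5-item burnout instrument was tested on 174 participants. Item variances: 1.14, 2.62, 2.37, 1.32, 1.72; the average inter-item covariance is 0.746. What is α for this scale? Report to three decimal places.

α = 0.774

Σσᵢ² = 1.14 + 2.62 + 2.37 + 1.32 + 1.72 = 9.17
Sum of the 10 distinct covariances = 10 × 0.746 = 7.460
Var(T) = Σσᵢ² + 2·Σcov = 9.17 + 2 × 7.460 = 24.090
α = (5/4)·(1 − 9.17/24.090) = 0.774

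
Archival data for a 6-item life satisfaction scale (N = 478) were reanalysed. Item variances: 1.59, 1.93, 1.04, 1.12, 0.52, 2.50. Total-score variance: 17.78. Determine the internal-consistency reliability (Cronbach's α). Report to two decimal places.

Σσᵢ² = 1.59 + 1.93 + 1.04 + 1.12 + 0.52 + 2.50 = 8.70
α = (k/(k−1))·(1 − Σσᵢ²/σ²_total) = (6/5)·(1 − 8.70/17.78) = 0.61

Cronbach's α = 0.61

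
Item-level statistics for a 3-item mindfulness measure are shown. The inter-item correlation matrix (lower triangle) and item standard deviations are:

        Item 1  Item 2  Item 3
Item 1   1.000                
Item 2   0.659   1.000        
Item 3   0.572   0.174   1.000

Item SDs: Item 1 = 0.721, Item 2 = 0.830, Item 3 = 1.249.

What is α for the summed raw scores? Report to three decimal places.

Σσ²ᵢ = 0.721² + 0.830² + 1.249² = 2.7687
Covariances σ_ij = r_ij · s_i · s_j:
  σ(Item 1,Item 2) = 0.659 × 0.721 × 0.830 = 0.3944
  σ(Item 1,Item 3) = 0.572 × 0.721 × 1.249 = 0.5151
  σ(Item 2,Item 3) = 0.174 × 0.830 × 1.249 = 0.1804
σ²_T = Σσ²ᵢ + 2·Σσ_ij = 2.7687 + 2 × 1.0899 = 4.9485
α = (3/2)·(1 − 2.7687/4.9485) = 0.661

α = 0.661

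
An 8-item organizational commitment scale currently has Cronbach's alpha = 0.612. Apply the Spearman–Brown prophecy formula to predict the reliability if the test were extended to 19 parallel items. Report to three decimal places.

predicted reliability = 0.789

Length factor m = 19/8 = 2.3750
α' = m·α / (1 + (m−1)·α)
   = 19/8 × 0.612 / (1 + (19/8 − 1) × 0.612)
   = 1.4535 / 1.8415 = 0.789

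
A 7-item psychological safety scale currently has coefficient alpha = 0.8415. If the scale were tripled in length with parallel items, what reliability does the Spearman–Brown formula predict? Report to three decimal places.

Length factor m = 3
α' = m·α / (1 + (m−1)·α)
   = 3 × 0.8415 / (1 + (3 − 1) × 0.8415)
   = 2.5245 / 2.6830 = 0.941

predicted reliability = 0.941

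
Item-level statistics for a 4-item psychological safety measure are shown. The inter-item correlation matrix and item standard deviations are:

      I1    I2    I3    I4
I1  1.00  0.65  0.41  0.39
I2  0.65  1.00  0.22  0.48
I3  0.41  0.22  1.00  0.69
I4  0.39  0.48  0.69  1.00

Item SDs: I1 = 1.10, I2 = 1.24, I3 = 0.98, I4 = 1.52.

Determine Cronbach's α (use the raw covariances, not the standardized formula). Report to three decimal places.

α = 0.775

Σσ²ᵢ = 1.10² + 1.24² + 0.98² + 1.52² = 6.0184
Covariances σ_ij = r_ij · s_i · s_j:
  σ(I1,I2) = 0.65 × 1.10 × 1.24 = 0.8866
  σ(I1,I3) = 0.41 × 1.10 × 0.98 = 0.4420
  σ(I1,I4) = 0.39 × 1.10 × 1.52 = 0.6521
  σ(I2,I3) = 0.22 × 1.24 × 0.98 = 0.2673
  σ(I2,I4) = 0.48 × 1.24 × 1.52 = 0.9047
  σ(I3,I4) = 0.69 × 0.98 × 1.52 = 1.0278
σ²_T = Σσ²ᵢ + 2·Σσ_ij = 6.0184 + 2 × 4.1805 = 14.3794
α = (4/3)·(1 − 6.0184/14.3794) = 0.775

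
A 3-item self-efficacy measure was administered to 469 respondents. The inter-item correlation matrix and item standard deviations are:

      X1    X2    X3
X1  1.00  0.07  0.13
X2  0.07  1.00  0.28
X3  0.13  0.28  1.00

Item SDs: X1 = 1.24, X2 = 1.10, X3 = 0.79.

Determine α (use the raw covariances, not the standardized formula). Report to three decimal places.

α = 0.325

Σσ²ᵢ = 1.24² + 1.10² + 0.79² = 3.3717
Covariances σ_ij = r_ij · s_i · s_j:
  σ(X1,X2) = 0.07 × 1.24 × 1.10 = 0.0955
  σ(X1,X3) = 0.13 × 1.24 × 0.79 = 0.1273
  σ(X2,X3) = 0.28 × 1.10 × 0.79 = 0.2433
σ²_T = Σσ²ᵢ + 2·Σσ_ij = 3.3717 + 2 × 0.4661 = 4.3039
α = (3/2)·(1 − 3.3717/4.3039) = 0.325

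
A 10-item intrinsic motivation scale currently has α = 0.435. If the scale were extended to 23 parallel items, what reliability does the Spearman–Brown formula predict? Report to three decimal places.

Length factor m = 23/10 = 2.3000
α' = m·α / (1 + (m−1)·α)
   = 23/10 × 0.435 / (1 + (23/10 − 1) × 0.435)
   = 1.0005 / 1.5655 = 0.639

predicted reliability = 0.639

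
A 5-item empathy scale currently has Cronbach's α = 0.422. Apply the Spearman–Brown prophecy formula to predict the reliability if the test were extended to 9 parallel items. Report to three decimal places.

Length factor m = 9/5 = 1.8000
α' = m·α / (1 + (m−1)·α)
   = 9/5 × 0.422 / (1 + (9/5 − 1) × 0.422)
   = 0.7596 / 1.3376 = 0.568

predicted reliability = 0.568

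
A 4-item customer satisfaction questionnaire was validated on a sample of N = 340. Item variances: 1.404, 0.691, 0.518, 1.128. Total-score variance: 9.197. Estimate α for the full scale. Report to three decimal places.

sum of item variances = 1.404 + 0.691 + 0.518 + 1.128 = 3.741
α = (k/(k−1))·(1 − sum of item variances/Var(T)) = (4/3)·(1 − 3.741/9.197) = 0.791

α = 0.791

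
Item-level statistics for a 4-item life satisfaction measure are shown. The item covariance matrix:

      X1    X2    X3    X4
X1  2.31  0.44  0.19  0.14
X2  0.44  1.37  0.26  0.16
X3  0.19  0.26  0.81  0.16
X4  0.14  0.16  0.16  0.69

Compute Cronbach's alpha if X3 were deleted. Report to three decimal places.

α = 0.379

Remaining items: X1, X2, X4 (k = 3).
sum of item variances = 2.31 + 1.37 + 0.69 = 4.37
total variance = 4.37 + 2 × 0.74 = 5.85
α (item deleted) = (3/2)·(1 − 4.37/5.85) = 0.379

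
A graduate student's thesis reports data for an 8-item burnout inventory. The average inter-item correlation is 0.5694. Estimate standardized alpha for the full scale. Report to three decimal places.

α = 0.914

Standardized α = k·r̄ / (1 + (k−1)·r̄) = 8 × 0.5694 / (1 + 7 × 0.5694)
  = 4.5552 / 4.9858 = 0.914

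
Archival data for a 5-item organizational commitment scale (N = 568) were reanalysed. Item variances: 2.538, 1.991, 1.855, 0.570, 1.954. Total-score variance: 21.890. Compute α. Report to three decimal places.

sum of item variances = 2.538 + 1.991 + 1.855 + 0.570 + 1.954 = 8.908
α = (k/(k−1))·(1 − sum of item variances/σ²_total) = (5/4)·(1 − 8.908/21.890) = 0.741

α = 0.741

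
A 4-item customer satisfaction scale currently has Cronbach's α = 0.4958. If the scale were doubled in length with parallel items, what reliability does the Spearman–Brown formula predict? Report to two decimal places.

Length factor m = 2
α' = m·α / (1 + (m−1)·α)
   = 2 × 0.4958 / (1 + (2 − 1) × 0.4958)
   = 0.9916 / 1.4958 = 0.66

predicted reliability = 0.66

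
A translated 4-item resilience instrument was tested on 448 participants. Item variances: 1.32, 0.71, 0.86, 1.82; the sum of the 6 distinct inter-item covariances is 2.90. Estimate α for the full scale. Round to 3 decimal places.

Σσᵢ² = 1.32 + 0.71 + 0.86 + 1.82 = 4.71
Sum of distinct covariances = 2.90
σ²_T = Σσᵢ² + 2·Σcov = 4.71 + 2 × 2.90 = 10.51
α = (4/3)·(1 − 4.71/10.51) = 0.736

α = 0.736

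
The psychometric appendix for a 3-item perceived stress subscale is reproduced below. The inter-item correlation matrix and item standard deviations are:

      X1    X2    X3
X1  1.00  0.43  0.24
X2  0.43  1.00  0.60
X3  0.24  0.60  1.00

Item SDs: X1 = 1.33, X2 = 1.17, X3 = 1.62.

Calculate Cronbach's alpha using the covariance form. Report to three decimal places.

Σσ²ᵢ = 1.33² + 1.17² + 1.62² = 5.7622
Covariances σ_ij = r_ij · s_i · s_j:
  σ(X1,X2) = 0.43 × 1.33 × 1.17 = 0.6691
  σ(X1,X3) = 0.24 × 1.33 × 1.62 = 0.5171
  σ(X2,X3) = 0.60 × 1.17 × 1.62 = 1.1372
σ²_T = Σσ²ᵢ + 2·Σσ_ij = 5.7622 + 2 × 2.3234 = 10.4090
α = (3/2)·(1 − 5.7622/10.4090) = 0.670

α = 0.670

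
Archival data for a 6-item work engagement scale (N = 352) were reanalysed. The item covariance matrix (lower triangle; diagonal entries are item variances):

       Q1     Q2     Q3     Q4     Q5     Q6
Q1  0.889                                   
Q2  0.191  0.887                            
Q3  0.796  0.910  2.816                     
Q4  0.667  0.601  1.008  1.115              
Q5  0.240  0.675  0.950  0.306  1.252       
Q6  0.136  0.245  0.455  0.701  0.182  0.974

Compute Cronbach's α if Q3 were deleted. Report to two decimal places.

Remaining items: Q1, Q2, Q4, Q5, Q6 (k = 5).
ΣVar(i) = 0.889 + 0.887 + 1.115 + 1.252 + 0.974 = 5.117
σ²_total = 5.117 + 2 × 3.944 = 13.005
α (item deleted) = (5/4)·(1 − 5.117/13.005) = 0.76

Cronbach's α = 0.76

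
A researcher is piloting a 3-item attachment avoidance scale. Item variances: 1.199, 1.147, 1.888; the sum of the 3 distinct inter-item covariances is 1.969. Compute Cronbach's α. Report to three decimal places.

Cronbach's α = 0.723

sum of item variances = 1.199 + 1.147 + 1.888 = 4.234
Sum of distinct covariances = 1.969
σ²_total = sum of item variances + 2·Σcov = 4.234 + 2 × 1.969 = 8.172
α = (3/2)·(1 − 4.234/8.172) = 0.723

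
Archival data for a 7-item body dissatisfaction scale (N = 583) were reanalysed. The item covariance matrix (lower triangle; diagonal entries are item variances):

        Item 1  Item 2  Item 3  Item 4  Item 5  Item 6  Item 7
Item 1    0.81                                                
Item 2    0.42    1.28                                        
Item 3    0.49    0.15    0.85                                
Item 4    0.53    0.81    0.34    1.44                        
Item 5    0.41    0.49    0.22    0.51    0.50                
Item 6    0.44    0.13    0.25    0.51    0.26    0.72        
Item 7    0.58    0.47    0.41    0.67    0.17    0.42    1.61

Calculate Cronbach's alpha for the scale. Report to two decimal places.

Σσᵢ² = 0.81 + 1.28 + 0.85 + 1.44 + 0.50 + 0.72 + 1.61 = 7.21
Sum of off-diagonal covariances = 8.68
Var(T) = 7.21 + 2 × 8.68 = 24.57
α = (k/(k−1))·(1 − Σσᵢ²/Var(T)) = (7/6)·(1 − 7.21/24.57) = 0.82

α = 0.82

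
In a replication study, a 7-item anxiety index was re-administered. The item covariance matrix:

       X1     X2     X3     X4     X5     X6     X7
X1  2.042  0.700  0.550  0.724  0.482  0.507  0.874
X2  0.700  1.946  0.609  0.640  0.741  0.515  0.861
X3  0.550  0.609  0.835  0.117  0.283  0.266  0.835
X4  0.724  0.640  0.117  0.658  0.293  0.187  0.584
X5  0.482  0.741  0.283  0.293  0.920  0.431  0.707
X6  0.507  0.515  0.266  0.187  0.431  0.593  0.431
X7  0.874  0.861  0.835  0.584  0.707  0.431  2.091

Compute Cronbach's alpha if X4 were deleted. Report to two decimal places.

Remaining items: X1, X2, X3, X5, X6, X7 (k = 6).
ΣVar(i) = 2.042 + 1.946 + 0.835 + 0.920 + 0.593 + 2.091 = 8.427
Var(T) = 8.427 + 2 × 8.792 = 26.011
α (item deleted) = (6/5)·(1 − 8.427/26.011) = 0.81

Cronbach's alpha = 0.81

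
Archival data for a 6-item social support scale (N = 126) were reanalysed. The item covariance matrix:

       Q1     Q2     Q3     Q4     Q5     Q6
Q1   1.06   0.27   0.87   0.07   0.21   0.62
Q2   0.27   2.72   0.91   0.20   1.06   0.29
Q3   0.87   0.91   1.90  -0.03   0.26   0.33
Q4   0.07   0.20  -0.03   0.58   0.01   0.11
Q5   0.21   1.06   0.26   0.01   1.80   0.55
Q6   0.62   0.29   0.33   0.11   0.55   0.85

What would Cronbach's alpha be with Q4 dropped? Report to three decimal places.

Remaining items: Q1, Q2, Q3, Q5, Q6 (k = 5).
Σσᵢ² = 1.06 + 2.72 + 1.90 + 1.80 + 0.85 = 8.33
Var(T) = 8.33 + 2 × 5.37 = 19.07
α (item deleted) = (5/4)·(1 − 8.33/19.07) = 0.704

α = 0.704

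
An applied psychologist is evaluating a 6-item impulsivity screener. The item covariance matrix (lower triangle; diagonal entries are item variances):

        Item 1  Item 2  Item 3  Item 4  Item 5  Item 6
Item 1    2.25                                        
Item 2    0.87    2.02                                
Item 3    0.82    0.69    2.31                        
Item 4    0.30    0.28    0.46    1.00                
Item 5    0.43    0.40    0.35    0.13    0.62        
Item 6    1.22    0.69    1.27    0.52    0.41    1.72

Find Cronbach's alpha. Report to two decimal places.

Cronbach's alpha = 0.77

ΣVar(i) = 2.25 + 2.02 + 2.31 + 1.00 + 0.62 + 1.72 = 9.92
Sum of off-diagonal covariances = 8.84
total variance = 9.92 + 2 × 8.84 = 27.60
α = (k/(k−1))·(1 − ΣVar(i)/total variance) = (6/5)·(1 − 9.92/27.60) = 0.77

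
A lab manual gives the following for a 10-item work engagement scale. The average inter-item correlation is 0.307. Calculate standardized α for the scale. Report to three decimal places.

standardized α = 0.816

Standardized α = k·r̄ / (1 + (k−1)·r̄) = 10 × 0.307 / (1 + 9 × 0.307)
  = 3.0700 / 3.7630 = 0.816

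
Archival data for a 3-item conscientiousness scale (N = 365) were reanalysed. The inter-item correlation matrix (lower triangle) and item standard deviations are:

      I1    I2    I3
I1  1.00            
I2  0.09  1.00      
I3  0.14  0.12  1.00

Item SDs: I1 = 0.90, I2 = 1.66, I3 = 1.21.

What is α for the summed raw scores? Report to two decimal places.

α = 0.26

Σσ²ᵢ = 0.90² + 1.66² + 1.21² = 5.0297
Covariances σ_ij = r_ij · s_i · s_j:
  σ(I1,I2) = 0.09 × 0.90 × 1.66 = 0.1345
  σ(I1,I3) = 0.14 × 0.90 × 1.21 = 0.1525
  σ(I2,I3) = 0.12 × 1.66 × 1.21 = 0.2410
σ²_T = Σσ²ᵢ + 2·Σσ_ij = 5.0297 + 2 × 0.5280 = 6.0857
α = (3/2)·(1 − 5.0297/6.0857) = 0.26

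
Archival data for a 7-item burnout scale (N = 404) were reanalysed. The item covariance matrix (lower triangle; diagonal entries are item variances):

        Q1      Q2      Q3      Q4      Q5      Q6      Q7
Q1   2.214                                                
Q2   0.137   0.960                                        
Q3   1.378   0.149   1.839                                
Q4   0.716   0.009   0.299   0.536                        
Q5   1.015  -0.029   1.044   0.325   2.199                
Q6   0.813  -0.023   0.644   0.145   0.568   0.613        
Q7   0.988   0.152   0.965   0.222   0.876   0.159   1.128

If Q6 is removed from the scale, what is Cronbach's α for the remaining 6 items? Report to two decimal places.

Cronbach's α = 0.78

Remaining items: Q1, Q2, Q3, Q4, Q5, Q7 (k = 6).
Σσᵢ² = 2.214 + 0.960 + 1.839 + 0.536 + 2.199 + 1.128 = 8.876
σ²_T = 8.876 + 2 × 8.246 = 25.368
α (item deleted) = (6/5)·(1 − 8.876/25.368) = 0.78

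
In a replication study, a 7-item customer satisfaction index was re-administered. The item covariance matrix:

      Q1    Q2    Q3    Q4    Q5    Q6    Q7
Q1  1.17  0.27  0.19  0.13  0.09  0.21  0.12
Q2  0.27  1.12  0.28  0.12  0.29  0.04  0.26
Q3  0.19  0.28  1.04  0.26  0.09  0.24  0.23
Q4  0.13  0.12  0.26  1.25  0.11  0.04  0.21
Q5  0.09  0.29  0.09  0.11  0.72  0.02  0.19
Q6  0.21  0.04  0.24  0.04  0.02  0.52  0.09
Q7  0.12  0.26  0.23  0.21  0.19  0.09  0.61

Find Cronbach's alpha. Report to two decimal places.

α = 0.61

Σσᵢ² = 1.17 + 1.12 + 1.04 + 1.25 + 0.72 + 0.52 + 0.61 = 6.43
Σ_{i<j} σ_ij = 3.48
total variance = 6.43 + 2 × 3.48 = 13.39
α = (k/(k−1))·(1 − Σσᵢ²/total variance) = (7/6)·(1 − 6.43/13.39) = 0.61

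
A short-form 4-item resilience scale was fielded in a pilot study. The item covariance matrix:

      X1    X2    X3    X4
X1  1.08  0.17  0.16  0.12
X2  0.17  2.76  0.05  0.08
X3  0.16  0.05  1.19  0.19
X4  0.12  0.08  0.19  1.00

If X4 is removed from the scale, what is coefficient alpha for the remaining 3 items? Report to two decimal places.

Remaining items: X1, X2, X3 (k = 3).
Σσ²ᵢ = 1.08 + 2.76 + 1.19 = 5.03
Var(T) = 5.03 + 2 × 0.38 = 5.79
α (item deleted) = (3/2)·(1 − 5.03/5.79) = 0.20

coefficient alpha = 0.20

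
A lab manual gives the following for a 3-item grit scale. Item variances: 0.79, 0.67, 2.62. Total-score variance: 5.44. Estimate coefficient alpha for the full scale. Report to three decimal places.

sum of item variances = 0.79 + 0.67 + 2.62 = 4.08
α = (k/(k−1))·(1 − sum of item variances/total variance) = (3/2)·(1 − 4.08/5.44) = 0.375

coefficient alpha = 0.375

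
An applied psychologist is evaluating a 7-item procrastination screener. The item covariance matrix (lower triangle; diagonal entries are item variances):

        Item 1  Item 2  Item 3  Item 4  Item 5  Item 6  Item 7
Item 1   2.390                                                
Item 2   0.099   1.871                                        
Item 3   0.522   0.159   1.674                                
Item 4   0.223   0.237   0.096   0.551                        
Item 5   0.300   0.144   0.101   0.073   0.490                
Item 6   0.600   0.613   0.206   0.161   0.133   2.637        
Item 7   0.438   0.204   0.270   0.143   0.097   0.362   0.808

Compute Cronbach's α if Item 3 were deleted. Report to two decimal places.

Cronbach's α = 0.56

Remaining items: Item 1, Item 2, Item 4, Item 5, Item 6, Item 7 (k = 6).
Σσ²ᵢ = 2.390 + 1.871 + 0.551 + 0.490 + 2.637 + 0.808 = 8.747
Var(T) = 8.747 + 2 × 3.827 = 16.401
α (item deleted) = (6/5)·(1 − 8.747/16.401) = 0.56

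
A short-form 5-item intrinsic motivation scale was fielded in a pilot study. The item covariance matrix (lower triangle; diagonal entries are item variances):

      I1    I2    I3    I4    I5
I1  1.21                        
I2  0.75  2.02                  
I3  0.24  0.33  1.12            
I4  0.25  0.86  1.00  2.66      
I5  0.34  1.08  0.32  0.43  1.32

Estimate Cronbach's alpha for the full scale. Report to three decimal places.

Cronbach's alpha = 0.717

ΣVar(i) = 1.21 + 2.02 + 1.12 + 2.66 + 1.32 = 8.33
Sum of the distinct covariances = 5.60
σ²_T = 8.33 + 2 × 5.60 = 19.53
α = (k/(k−1))·(1 − ΣVar(i)/σ²_T) = (5/4)·(1 − 8.33/19.53) = 0.717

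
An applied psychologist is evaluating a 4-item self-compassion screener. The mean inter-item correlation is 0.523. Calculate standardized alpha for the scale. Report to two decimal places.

α = 0.81

Standardized α = k·r̄ / (1 + (k−1)·r̄) = 4 × 0.523 / (1 + 3 × 0.523)
  = 2.0920 / 2.5690 = 0.81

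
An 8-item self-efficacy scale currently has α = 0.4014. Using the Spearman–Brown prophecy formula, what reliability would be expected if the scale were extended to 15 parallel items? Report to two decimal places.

predicted reliability = 0.56

Length factor m = 15/8 = 1.8750
α' = m·α / (1 + (m−1)·α)
   = 15/8 × 0.4014 / (1 + (15/8 − 1) × 0.4014)
   = 0.7526 / 1.3512 = 0.56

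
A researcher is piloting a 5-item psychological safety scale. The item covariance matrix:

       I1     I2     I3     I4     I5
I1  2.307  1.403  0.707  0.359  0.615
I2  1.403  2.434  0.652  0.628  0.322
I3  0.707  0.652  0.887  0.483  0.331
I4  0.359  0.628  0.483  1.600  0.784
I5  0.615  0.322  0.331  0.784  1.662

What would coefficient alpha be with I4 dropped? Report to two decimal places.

α = 0.70

Remaining items: I1, I2, I3, I5 (k = 4).
Σσ²ᵢ = 2.307 + 2.434 + 0.887 + 1.662 = 7.290
σ²_T = 7.290 + 2 × 4.030 = 15.350
α (item deleted) = (4/3)·(1 − 7.290/15.350) = 0.70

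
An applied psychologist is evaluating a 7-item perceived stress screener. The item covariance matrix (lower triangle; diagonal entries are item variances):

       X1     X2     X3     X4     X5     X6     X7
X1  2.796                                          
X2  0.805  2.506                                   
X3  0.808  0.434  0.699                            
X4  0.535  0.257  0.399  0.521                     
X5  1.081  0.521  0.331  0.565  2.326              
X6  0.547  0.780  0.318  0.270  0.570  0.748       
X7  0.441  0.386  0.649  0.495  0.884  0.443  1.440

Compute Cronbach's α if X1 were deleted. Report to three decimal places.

α = 0.767

Remaining items: X2, X3, X4, X5, X6, X7 (k = 6).
Σσᵢ² = 2.506 + 0.699 + 0.521 + 2.326 + 0.748 + 1.440 = 8.240
Var(T) = 8.240 + 2 × 7.302 = 22.844
α (item deleted) = (6/5)·(1 − 8.240/22.844) = 0.767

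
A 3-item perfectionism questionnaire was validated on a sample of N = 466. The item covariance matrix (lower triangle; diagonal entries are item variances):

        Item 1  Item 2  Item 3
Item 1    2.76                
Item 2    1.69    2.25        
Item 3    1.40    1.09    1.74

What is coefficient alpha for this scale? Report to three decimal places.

α = 0.830

ΣVar(i) = 2.76 + 2.25 + 1.74 = 6.75
Sum of off-diagonal covariances = 4.18
σ²_total = 6.75 + 2 × 4.18 = 15.11
α = (k/(k−1))·(1 − ΣVar(i)/σ²_total) = (3/2)·(1 − 6.75/15.11) = 0.830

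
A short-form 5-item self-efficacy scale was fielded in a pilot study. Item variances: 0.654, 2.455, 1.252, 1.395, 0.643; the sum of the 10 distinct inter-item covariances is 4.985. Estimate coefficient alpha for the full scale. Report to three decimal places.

α = 0.761

Σσ²ᵢ = 0.654 + 2.455 + 1.252 + 1.395 + 0.643 = 6.399
Sum of distinct covariances = 4.985
total variance = Σσ²ᵢ + 2·Σcov = 6.399 + 2 × 4.985 = 16.369
α = (5/4)·(1 − 6.399/16.369) = 0.761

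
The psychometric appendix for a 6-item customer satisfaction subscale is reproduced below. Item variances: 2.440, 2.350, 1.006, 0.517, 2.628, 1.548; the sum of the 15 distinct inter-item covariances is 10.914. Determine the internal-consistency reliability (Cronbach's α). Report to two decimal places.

Cronbach's α = 0.81

Σσᵢ² = 2.440 + 2.350 + 1.006 + 0.517 + 2.628 + 1.548 = 10.489
Sum of distinct covariances = 10.914
total variance = Σσᵢ² + 2·Σcov = 10.489 + 2 × 10.914 = 32.317
α = (6/5)·(1 − 10.489/32.317) = 0.81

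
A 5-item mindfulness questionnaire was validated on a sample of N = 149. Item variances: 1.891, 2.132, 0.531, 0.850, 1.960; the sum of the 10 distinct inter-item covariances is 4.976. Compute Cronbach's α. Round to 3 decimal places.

Σσ²ᵢ = 1.891 + 2.132 + 0.531 + 0.850 + 1.960 = 7.364
Sum of distinct covariances = 4.976
σ²_total = Σσ²ᵢ + 2·Σcov = 7.364 + 2 × 4.976 = 17.316
α = (5/4)·(1 − 7.364/17.316) = 0.718

Cronbach's α = 0.718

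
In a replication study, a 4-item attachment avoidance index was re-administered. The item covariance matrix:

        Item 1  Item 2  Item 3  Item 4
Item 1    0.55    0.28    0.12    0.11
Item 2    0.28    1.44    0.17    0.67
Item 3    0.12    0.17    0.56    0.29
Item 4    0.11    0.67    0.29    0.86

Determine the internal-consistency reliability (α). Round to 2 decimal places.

Σσᵢ² = 0.55 + 1.44 + 0.56 + 0.86 = 3.41
Sum of the distinct covariances = 1.64
σ²_T = 3.41 + 2 × 1.64 = 6.69
α = (k/(k−1))·(1 − Σσᵢ²/σ²_T) = (4/3)·(1 − 3.41/6.69) = 0.65

α = 0.65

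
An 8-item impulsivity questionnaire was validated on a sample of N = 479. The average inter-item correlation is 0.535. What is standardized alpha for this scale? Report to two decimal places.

standardized alpha = 0.90

Standardized α = k·r̄ / (1 + (k−1)·r̄) = 8 × 0.535 / (1 + 7 × 0.535)
  = 4.2800 / 4.7450 = 0.90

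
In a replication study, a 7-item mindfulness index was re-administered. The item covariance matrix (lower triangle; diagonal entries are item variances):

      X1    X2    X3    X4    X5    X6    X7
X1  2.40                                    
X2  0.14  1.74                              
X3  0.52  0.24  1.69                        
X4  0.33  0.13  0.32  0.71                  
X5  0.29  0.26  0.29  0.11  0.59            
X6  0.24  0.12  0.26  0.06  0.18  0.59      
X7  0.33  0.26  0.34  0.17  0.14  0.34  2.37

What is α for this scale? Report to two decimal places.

α = 0.58

sum of item variances = 2.40 + 1.74 + 1.69 + 0.71 + 0.59 + 0.59 + 2.37 = 10.09
Sum of off-diagonal covariances = 5.07
total variance = 10.09 + 2 × 5.07 = 20.23
α = (k/(k−1))·(1 − sum of item variances/total variance) = (7/6)·(1 − 10.09/20.23) = 0.58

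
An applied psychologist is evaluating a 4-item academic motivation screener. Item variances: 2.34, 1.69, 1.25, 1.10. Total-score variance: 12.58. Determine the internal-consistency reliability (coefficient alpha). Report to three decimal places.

Σσᵢ² = 2.34 + 1.69 + 1.25 + 1.10 = 6.38
α = (k/(k−1))·(1 − Σσᵢ²/Var(T)) = (4/3)·(1 − 6.38/12.58) = 0.657

coefficient alpha = 0.657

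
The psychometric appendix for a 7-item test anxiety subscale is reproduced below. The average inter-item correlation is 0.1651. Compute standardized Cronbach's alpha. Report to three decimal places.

standardized Cronbach's alpha = 0.581

Standardized α = k·r̄ / (1 + (k−1)·r̄) = 7 × 0.1651 / (1 + 6 × 0.1651)
  = 1.1557 / 1.9906 = 0.581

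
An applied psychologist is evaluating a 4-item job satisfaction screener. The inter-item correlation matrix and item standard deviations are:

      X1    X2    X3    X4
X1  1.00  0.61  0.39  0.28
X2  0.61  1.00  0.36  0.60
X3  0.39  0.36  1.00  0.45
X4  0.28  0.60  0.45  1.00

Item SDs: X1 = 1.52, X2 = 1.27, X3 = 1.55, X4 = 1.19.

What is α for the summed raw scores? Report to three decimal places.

α = 0.755

Σσ²ᵢ = 1.52² + 1.27² + 1.55² + 1.19² = 7.7419
Covariances σ_ij = r_ij · s_i · s_j:
  σ(X1,X2) = 0.61 × 1.52 × 1.27 = 1.1775
  σ(X1,X3) = 0.39 × 1.52 × 1.55 = 0.9188
  σ(X1,X4) = 0.28 × 1.52 × 1.19 = 0.5065
  σ(X2,X3) = 0.36 × 1.27 × 1.55 = 0.7087
  σ(X2,X4) = 0.60 × 1.27 × 1.19 = 0.9068
  σ(X3,X4) = 0.45 × 1.55 × 1.19 = 0.8300
σ²_T = Σσ²ᵢ + 2·Σσ_ij = 7.7419 + 2 × 5.0483 = 17.8385
α = (4/3)·(1 − 7.7419/17.8385) = 0.755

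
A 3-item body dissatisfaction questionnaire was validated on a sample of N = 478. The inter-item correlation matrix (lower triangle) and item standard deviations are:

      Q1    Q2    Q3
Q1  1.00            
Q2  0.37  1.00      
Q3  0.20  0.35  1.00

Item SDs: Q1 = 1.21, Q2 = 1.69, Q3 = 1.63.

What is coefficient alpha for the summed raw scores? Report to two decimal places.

α = 0.57

Σσ²ᵢ = 1.21² + 1.69² + 1.63² = 6.9771
Covariances σ_ij = r_ij · s_i · s_j:
  σ(Q1,Q2) = 0.37 × 1.21 × 1.69 = 0.7566
  σ(Q1,Q3) = 0.20 × 1.21 × 1.63 = 0.3945
  σ(Q2,Q3) = 0.35 × 1.69 × 1.63 = 0.9641
σ²_T = Σσ²ᵢ + 2·Σσ_ij = 6.9771 + 2 × 2.1152 = 11.2075
α = (3/2)·(1 − 6.9771/11.2075) = 0.57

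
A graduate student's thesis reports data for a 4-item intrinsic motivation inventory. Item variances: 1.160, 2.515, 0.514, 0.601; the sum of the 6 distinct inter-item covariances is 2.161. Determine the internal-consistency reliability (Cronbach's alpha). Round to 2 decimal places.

α = 0.63

Σσᵢ² = 1.160 + 2.515 + 0.514 + 0.601 = 4.790
Sum of distinct covariances = 2.161
Var(T) = Σσᵢ² + 2·Σcov = 4.790 + 2 × 2.161 = 9.112
α = (4/3)·(1 − 4.790/9.112) = 0.63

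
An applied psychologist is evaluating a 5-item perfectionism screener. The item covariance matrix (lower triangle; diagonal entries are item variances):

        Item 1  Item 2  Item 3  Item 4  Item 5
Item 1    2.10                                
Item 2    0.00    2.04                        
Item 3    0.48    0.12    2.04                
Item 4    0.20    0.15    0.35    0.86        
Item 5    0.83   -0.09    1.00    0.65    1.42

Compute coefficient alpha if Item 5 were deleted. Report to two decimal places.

coefficient alpha = 0.36

Remaining items: Item 1, Item 2, Item 3, Item 4 (k = 4).
Σσᵢ² = 2.10 + 2.04 + 2.04 + 0.86 = 7.04
total variance = 7.04 + 2 × 1.30 = 9.64
α (item deleted) = (4/3)·(1 − 7.04/9.64) = 0.36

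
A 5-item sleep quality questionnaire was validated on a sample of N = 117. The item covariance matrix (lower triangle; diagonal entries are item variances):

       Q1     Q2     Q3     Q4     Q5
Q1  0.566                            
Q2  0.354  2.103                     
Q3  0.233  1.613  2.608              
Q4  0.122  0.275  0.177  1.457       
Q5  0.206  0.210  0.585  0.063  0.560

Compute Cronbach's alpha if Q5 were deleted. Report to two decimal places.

α = 0.60

Remaining items: Q1, Q2, Q3, Q4 (k = 4).
Σσᵢ² = 0.566 + 2.103 + 2.608 + 1.457 = 6.734
Var(T) = 6.734 + 2 × 2.774 = 12.282
α (item deleted) = (4/3)·(1 − 6.734/12.282) = 0.60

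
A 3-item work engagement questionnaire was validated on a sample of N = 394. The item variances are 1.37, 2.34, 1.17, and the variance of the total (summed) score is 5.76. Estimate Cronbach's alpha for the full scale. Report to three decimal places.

Cronbach's alpha = 0.229

sum of item variances = 1.37 + 2.34 + 1.17 = 4.88
α = (k/(k−1))·(1 − sum of item variances/total variance) = (3/2)·(1 − 4.88/5.76) = 0.229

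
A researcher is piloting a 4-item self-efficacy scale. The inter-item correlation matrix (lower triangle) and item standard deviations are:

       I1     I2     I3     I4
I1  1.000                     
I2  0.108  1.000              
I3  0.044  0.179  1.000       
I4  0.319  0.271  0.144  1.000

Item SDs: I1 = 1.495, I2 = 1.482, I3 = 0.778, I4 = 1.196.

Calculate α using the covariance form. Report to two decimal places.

α = 0.46

Σσ²ᵢ = 1.495² + 1.482² + 0.778² + 1.196² = 6.4670
Covariances σ_ij = r_ij · s_i · s_j:
  σ(I1,I2) = 0.108 × 1.495 × 1.482 = 0.2393
  σ(I1,I3) = 0.044 × 1.495 × 0.778 = 0.0512
  σ(I1,I4) = 0.319 × 1.495 × 1.196 = 0.5704
  σ(I2,I3) = 0.179 × 1.482 × 0.778 = 0.2064
  σ(I2,I4) = 0.271 × 1.482 × 1.196 = 0.4803
  σ(I3,I4) = 0.144 × 0.778 × 1.196 = 0.1340
σ²_T = Σσ²ᵢ + 2·Σσ_ij = 6.4670 + 2 × 1.6816 = 9.8302
α = (4/3)·(1 − 6.4670/9.8302) = 0.46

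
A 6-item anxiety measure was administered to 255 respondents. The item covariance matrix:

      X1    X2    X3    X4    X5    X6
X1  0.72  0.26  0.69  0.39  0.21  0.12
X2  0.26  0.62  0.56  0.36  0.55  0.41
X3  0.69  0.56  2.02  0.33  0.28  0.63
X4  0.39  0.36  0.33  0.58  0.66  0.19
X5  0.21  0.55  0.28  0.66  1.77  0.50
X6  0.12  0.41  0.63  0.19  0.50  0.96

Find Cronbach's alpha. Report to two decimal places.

Σσ²ᵢ = 0.72 + 0.62 + 2.02 + 0.58 + 1.77 + 0.96 = 6.67
Σ_{i<j} σ_ij = 6.14
σ²_T = 6.67 + 2 × 6.14 = 18.95
α = (k/(k−1))·(1 − Σσ²ᵢ/σ²_T) = (6/5)·(1 − 6.67/18.95) = 0.78

Cronbach's alpha = 0.78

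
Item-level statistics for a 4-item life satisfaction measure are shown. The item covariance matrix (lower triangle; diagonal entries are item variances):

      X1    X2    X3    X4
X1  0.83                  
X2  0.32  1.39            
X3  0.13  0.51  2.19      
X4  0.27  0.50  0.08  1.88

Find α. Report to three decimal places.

ΣVar(i) = 0.83 + 1.39 + 2.19 + 1.88 = 6.29
Sum of the distinct covariances = 1.81
σ²_total = 6.29 + 2 × 1.81 = 9.91
α = (k/(k−1))·(1 − ΣVar(i)/σ²_total) = (4/3)·(1 − 6.29/9.91) = 0.487

α = 0.487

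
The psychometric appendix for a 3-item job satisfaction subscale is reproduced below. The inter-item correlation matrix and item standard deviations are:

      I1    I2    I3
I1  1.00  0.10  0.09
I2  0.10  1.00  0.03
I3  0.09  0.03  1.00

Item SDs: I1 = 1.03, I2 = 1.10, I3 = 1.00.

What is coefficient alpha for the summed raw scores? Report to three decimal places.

Σσ²ᵢ = 1.03² + 1.10² + 1.00² = 3.2709
Covariances σ_ij = r_ij · s_i · s_j:
  σ(I1,I2) = 0.10 × 1.03 × 1.10 = 0.1133
  σ(I1,I3) = 0.09 × 1.03 × 1.00 = 0.0927
  σ(I2,I3) = 0.03 × 1.10 × 1.00 = 0.0330
σ²_T = Σσ²ᵢ + 2·Σσ_ij = 3.2709 + 2 × 0.2390 = 3.7489
α = (3/2)·(1 − 3.2709/3.7489) = 0.191

coefficient alpha = 0.191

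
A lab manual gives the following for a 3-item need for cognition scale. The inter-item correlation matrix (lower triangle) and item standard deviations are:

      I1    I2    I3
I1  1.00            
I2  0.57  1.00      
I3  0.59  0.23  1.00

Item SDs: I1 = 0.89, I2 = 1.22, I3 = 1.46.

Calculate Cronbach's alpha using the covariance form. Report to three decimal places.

Cronbach's alpha = 0.673

Σσ²ᵢ = 0.89² + 1.22² + 1.46² = 4.4121
Covariances σ_ij = r_ij · s_i · s_j:
  σ(I1,I2) = 0.57 × 0.89 × 1.22 = 0.6189
  σ(I1,I3) = 0.59 × 0.89 × 1.46 = 0.7666
  σ(I2,I3) = 0.23 × 1.22 × 1.46 = 0.4097
σ²_T = Σσ²ᵢ + 2·Σσ_ij = 4.4121 + 2 × 1.7952 = 8.0025
α = (3/2)·(1 − 4.4121/8.0025) = 0.673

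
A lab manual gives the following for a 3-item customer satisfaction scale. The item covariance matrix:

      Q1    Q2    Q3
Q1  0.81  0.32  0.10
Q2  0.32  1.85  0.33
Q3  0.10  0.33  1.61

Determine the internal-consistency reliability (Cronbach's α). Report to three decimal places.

Cronbach's α = 0.390

Σσ²ᵢ = 0.81 + 1.85 + 1.61 = 4.27
Σ_{i<j} σ_ij = 0.75
total variance = 4.27 + 2 × 0.75 = 5.77
α = (k/(k−1))·(1 − Σσ²ᵢ/total variance) = (3/2)·(1 − 4.27/5.77) = 0.390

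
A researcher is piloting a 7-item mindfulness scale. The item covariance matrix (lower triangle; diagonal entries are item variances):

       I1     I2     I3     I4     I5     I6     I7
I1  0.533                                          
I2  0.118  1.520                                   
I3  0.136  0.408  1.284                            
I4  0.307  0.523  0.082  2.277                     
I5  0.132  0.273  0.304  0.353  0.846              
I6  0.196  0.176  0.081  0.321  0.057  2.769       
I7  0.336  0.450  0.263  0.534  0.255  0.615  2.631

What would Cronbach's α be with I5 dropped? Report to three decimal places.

Cronbach's α = 0.543

Remaining items: I1, I2, I3, I4, I6, I7 (k = 6).
Σσᵢ² = 0.533 + 1.520 + 1.284 + 2.277 + 2.769 + 2.631 = 11.014
Var(T) = 11.014 + 2 × 4.546 = 20.106
α (item deleted) = (6/5)·(1 − 11.014/20.106) = 0.543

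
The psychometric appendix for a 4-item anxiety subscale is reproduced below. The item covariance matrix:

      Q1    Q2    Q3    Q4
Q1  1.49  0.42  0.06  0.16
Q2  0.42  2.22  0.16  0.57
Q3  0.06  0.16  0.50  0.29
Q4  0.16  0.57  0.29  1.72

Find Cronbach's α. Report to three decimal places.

Σσ²ᵢ = 1.49 + 2.22 + 0.50 + 1.72 = 5.93
Sum of the distinct covariances = 1.66
σ²_total = 5.93 + 2 × 1.66 = 9.25
α = (k/(k−1))·(1 − Σσ²ᵢ/σ²_total) = (4/3)·(1 − 5.93/9.25) = 0.479

α = 0.479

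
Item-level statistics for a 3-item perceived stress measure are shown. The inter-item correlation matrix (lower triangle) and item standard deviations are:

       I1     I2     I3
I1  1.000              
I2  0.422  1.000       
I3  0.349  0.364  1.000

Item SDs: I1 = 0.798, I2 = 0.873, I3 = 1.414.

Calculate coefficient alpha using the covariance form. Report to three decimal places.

coefficient alpha = 0.601

Σσ²ᵢ = 0.798² + 0.873² + 1.414² = 3.3983
Covariances σ_ij = r_ij · s_i · s_j:
  σ(I1,I2) = 0.422 × 0.798 × 0.873 = 0.2940
  σ(I1,I3) = 0.349 × 0.798 × 1.414 = 0.3938
  σ(I2,I3) = 0.364 × 0.873 × 1.414 = 0.4493
σ²_T = Σσ²ᵢ + 2·Σσ_ij = 3.3983 + 2 × 1.1371 = 5.6725
α = (3/2)·(1 − 3.3983/5.6725) = 0.601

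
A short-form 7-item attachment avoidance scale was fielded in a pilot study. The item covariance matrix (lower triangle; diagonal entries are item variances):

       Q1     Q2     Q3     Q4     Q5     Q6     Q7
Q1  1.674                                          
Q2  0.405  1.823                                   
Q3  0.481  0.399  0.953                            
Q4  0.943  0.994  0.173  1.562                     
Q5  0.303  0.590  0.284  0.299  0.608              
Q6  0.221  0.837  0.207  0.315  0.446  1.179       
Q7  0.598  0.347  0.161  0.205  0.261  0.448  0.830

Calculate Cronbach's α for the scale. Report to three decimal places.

ΣVar(i) = 1.674 + 1.823 + 0.953 + 1.562 + 0.608 + 1.179 + 0.830 = 8.629
Σ_{i<j} σ_ij = 8.917
σ²_T = 8.629 + 2 × 8.917 = 26.463
α = (k/(k−1))·(1 − ΣVar(i)/σ²_T) = (7/6)·(1 − 8.629/26.463) = 0.786

Cronbach's α = 0.786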